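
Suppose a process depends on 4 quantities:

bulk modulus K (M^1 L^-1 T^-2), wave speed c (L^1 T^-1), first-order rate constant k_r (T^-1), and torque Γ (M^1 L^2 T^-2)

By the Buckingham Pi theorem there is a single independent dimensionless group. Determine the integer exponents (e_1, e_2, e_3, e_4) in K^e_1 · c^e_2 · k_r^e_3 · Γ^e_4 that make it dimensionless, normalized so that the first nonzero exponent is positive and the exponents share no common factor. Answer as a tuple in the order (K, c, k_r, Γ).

M: e_1·(1) + e_2·(0) + e_3·(0) + e_4·(1) = 0
L: e_1·(-1) + e_2·(1) + e_3·(0) + e_4·(2) = 0
T: e_1·(-2) + e_2·(-1) + e_3·(-1) + e_4·(-2) = 0
Solving this homogeneous linear system for the smallest-integer solution (first nonzero entry positive) gives (1, 3, -3, -1).

(1, 3, -3, -1)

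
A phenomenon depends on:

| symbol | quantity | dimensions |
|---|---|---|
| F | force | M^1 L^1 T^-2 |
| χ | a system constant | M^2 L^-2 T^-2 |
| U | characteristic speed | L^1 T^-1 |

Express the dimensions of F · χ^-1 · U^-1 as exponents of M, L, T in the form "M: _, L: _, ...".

M: -1, L: 2, T: 1

Collect each base-dimension exponent across the product:
  M: (1) − (2) − (0) = -1
  L: (1) − (-2) − (1) = 2
  T: (-2) − (-2) − (-1) = 1
So the dimensions are [M⁻¹ L² T].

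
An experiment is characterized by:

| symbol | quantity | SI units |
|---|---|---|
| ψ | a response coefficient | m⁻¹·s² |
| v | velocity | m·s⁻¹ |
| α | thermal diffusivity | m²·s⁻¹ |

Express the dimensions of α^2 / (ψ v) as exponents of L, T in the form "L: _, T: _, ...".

L: 4, T: -3

Collect each base-dimension exponent across the product:
  L: −(-1) − (1) + 2·(2) = 4
  T: −(2) − (-1) + 2·(-1) = -3
So the dimensions are [L⁴ T⁻³].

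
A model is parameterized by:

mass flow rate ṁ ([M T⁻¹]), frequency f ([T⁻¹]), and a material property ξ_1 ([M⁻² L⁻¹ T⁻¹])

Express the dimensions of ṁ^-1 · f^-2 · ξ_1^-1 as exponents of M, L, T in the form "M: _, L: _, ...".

Collect each base-dimension exponent across the product:
  M: −(1) − 2·(0) − (-2) = 1
  L: −(0) − 2·(0) − (-1) = 1
  T: −(-1) − 2·(-1) − (-1) = 4
So the dimensions are [M L T⁴].

M: 1, L: 1, T: 4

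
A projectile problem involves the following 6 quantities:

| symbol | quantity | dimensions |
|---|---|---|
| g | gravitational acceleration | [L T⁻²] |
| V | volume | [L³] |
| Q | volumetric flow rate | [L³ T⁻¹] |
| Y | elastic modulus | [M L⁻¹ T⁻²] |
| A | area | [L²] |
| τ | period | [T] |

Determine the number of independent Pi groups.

There are 6 variables and 3 base dimensions (M, L, T).
The dimension matrix has rank 3.
Independent dimensionless groups: 6 − 3 = 3.

3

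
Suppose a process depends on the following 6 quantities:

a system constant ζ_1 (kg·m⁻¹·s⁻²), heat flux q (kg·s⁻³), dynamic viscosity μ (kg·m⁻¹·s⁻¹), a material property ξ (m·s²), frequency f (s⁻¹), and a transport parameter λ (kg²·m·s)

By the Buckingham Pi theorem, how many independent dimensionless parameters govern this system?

There are 6 variables and 3 base dimensions (M, L, T).
The dimension matrix has rank 3.
Independent dimensionless groups: 6 − 3 = 3.

3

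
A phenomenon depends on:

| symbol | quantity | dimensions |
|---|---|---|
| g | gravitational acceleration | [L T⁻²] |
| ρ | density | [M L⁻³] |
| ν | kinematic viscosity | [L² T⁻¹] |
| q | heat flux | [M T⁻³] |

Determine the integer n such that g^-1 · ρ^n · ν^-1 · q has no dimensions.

-1

Balance the M exponent: (1)·n from ρ, plus −(0) − (0) + (1) = 1 from the rest, must sum to zero.
n + 1 = 0, so n = -1.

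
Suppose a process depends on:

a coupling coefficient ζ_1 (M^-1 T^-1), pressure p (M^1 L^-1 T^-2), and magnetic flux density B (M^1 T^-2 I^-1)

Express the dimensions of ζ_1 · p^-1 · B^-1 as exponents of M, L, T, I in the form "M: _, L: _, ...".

Collect each base-dimension exponent across the product:
  M: (-1) − (1) − (1) = -3
  L: (0) − (-1) − (0) = 1
  T: (-1) − (-2) − (-2) = 3
  I: (0) − (0) − (-1) = 1
So the dimensions are [M⁻³ L T³ I].

M: -3, L: 1, T: 3, I: 1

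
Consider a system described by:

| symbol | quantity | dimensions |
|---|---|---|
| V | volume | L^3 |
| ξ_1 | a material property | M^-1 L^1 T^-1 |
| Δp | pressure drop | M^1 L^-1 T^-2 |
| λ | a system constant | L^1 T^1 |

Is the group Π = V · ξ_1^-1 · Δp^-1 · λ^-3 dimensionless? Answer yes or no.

yes

Sum the exponent of each base dimension across the product:
  M: [V]_M − [ξ_1]_M − [Δp]_M − 3·[λ]_M = (0) − (-1) − (1) − 3·(0) = 0
  L: [V]_L − [ξ_1]_L − [Δp]_L − 3·[λ]_L = (3) − (1) − (-1) − 3·(1) = 0
  T: [V]_T − [ξ_1]_T − [Δp]_T − 3·[λ]_T = (0) − (-1) − (-2) − 3·(1) = 0
All base exponents vanish — dimensionless.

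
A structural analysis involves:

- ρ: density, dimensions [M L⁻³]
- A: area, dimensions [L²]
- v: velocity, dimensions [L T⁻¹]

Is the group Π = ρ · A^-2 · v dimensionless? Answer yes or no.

no

Sum the exponent of each base dimension across the product:
  M: [ρ]_M − 2·[A]_M + [v]_M = (1) − 2·(0) + (0) = 1
  L: [ρ]_L − 2·[A]_L + [v]_L = (-3) − 2·(2) + (1) = -6
  T: [ρ]_T − 2·[A]_T + [v]_T = (0) − 2·(0) + (-1) = -1
Net dimensions [M L⁻⁶ T⁻¹] ≠ [1] — not dimensionless.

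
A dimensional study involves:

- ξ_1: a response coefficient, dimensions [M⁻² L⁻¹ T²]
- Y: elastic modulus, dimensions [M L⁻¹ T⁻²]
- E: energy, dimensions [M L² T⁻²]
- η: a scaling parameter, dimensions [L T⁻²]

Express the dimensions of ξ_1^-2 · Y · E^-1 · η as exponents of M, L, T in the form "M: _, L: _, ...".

M: 4, L: 0, T: -6

Collect each base-dimension exponent across the product:
  M: −2·(-2) + (1) − (1) + (0) = 4
  L: −2·(-1) + (-1) − (2) + (1) = 0
  T: −2·(2) + (-2) − (-2) + (-2) = -6
So the dimensions are [M⁴ T⁻⁶].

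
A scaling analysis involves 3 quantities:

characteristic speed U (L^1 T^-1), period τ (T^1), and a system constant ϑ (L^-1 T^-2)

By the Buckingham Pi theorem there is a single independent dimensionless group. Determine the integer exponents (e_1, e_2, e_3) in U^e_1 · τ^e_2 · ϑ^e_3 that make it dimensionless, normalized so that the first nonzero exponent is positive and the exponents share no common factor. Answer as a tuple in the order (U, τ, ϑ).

L: e_1·(1) + e_2·(0) + e_3·(-1) = 0
T: e_1·(-1) + e_2·(1) + e_3·(-2) = 0
Solving this homogeneous linear system for the smallest-integer solution (first nonzero entry positive) gives (1, 3, 1).

(1, 3, 1)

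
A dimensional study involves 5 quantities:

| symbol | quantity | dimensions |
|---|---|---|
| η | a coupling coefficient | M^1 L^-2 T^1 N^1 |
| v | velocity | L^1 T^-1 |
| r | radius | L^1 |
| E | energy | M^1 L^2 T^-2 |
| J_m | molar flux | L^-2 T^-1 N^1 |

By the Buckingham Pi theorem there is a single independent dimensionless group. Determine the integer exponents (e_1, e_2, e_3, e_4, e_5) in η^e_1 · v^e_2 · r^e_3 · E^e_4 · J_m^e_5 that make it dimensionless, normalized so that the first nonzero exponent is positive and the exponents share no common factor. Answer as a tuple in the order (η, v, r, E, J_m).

(1, 4, -2, -1, -1)

M: e_1·(1) + e_2·(0) + e_3·(0) + e_4·(1) + e_5·(0) = 0
L: e_1·(-2) + e_2·(1) + e_3·(1) + e_4·(2) + e_5·(-2) = 0
T: e_1·(1) + e_2·(-1) + e_3·(0) + e_4·(-2) + e_5·(-1) = 0
N: e_1·(1) + e_2·(0) + e_3·(0) + e_4·(0) + e_5·(1) = 0
Solving this homogeneous linear system for the smallest-integer solution (first nonzero entry positive) gives (1, 4, -2, -1, -1).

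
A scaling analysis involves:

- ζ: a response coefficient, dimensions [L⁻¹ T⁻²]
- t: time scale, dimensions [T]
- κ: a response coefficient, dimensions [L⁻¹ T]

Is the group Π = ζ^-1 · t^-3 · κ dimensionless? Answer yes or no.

Sum the exponent of each base dimension across the product:
  L: −[ζ]_L − 3·[t]_L + [κ]_L = −(-1) − 3·(0) + (-1) = 0
  T: −[ζ]_T − 3·[t]_T + [κ]_T = −(-2) − 3·(1) + (1) = 0
All base exponents vanish — dimensionless.

yes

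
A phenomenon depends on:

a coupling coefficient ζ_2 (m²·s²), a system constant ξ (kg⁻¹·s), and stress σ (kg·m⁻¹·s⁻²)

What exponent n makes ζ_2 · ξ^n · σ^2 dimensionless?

Balance the M exponent: (-1)·n from ξ, plus (0) + 2·(1) = 2 from the rest, must sum to zero.
−n + 2 = 0, so n = 2.

2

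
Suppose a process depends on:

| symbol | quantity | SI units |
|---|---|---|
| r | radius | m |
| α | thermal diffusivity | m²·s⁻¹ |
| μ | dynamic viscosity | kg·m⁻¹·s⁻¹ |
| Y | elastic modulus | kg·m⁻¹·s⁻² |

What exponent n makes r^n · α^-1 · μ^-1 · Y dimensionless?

2

Balance the L exponent: (1)·n from r, plus −(2) − (-1) + (-1) = -2 from the rest, must sum to zero.
n − 2 = 0, so n = 2.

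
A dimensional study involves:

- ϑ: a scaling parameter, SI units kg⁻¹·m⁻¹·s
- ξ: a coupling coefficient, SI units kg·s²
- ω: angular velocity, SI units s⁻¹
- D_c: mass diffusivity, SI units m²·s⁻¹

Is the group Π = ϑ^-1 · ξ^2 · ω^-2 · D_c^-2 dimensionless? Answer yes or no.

no

Sum the exponent of each base dimension across the product:
  M: −[ϑ]_M + 2·[ξ]_M − 2·[ω]_M − 2·[D_c]_M = −(-1) + 2·(1) − 2·(0) − 2·(0) = 3
  L: −[ϑ]_L + 2·[ξ]_L − 2·[ω]_L − 2·[D_c]_L = −(-1) + 2·(0) − 2·(0) − 2·(2) = -3
  T: −[ϑ]_T + 2·[ξ]_T − 2·[ω]_T − 2·[D_c]_T = −(1) + 2·(2) − 2·(-1) − 2·(-1) = 7
Net dimensions [M³ L⁻³ T⁷] ≠ [1] — not dimensionless.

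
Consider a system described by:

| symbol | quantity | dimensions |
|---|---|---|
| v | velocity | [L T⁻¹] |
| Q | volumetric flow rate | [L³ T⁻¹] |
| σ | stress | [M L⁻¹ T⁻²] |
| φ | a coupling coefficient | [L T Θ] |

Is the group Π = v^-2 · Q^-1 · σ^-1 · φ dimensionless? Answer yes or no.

no

Sum the exponent of each base dimension across the product:
  M: −2·[v]_M − [Q]_M − [σ]_M + [φ]_M = −2·(0) − (0) − (1) + (0) = -1
  L: −2·[v]_L − [Q]_L − [σ]_L + [φ]_L = −2·(1) − (3) − (-1) + (1) = -3
  T: −2·[v]_T − [Q]_T − [σ]_T + [φ]_T = −2·(-1) − (-1) − (-2) + (1) = 6
  Θ: −2·[v]_Θ − [Q]_Θ − [σ]_Θ + [φ]_Θ = −2·(0) − (0) − (0) + (1) = 1
Net dimensions [M⁻¹ L⁻³ T⁶ Θ] ≠ [1] — not dimensionless.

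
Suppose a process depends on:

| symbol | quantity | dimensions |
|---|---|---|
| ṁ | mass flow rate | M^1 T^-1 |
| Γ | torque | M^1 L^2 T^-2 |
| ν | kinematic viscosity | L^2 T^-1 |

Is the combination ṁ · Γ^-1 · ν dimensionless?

yes

Sum the exponent of each base dimension across the product:
  M: [ṁ]_M − [Γ]_M + [ν]_M = (1) − (1) + (0) = 0
  L: [ṁ]_L − [Γ]_L + [ν]_L = (0) − (2) + (2) = 0
  T: [ṁ]_T − [Γ]_T + [ν]_T = (-1) − (-2) + (-1) = 0
  Θ: [ṁ]_Θ − [Γ]_Θ + [ν]_Θ = (0) − (0) + (0) = 0
All base exponents vanish — dimensionless.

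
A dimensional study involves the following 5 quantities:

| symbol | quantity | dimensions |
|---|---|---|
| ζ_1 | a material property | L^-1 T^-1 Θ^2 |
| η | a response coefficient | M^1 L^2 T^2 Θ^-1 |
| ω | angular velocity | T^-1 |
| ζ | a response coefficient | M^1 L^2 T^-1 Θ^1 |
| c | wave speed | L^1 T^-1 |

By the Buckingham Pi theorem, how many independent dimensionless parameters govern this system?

1

There are 5 variables and 4 base dimensions (M, L, T, Θ).
The dimension matrix has rank 4.
Independent dimensionless groups: 5 − 4 = 1.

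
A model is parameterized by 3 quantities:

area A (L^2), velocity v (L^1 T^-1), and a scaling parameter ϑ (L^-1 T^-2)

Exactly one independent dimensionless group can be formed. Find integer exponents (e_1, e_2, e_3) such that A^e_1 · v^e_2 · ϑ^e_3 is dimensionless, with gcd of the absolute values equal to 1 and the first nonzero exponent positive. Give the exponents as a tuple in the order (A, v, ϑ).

L: e_1·(2) + e_2·(1) + e_3·(-1) = 0
T: e_1·(0) + e_2·(-1) + e_3·(-2) = 0
Solving this homogeneous linear system for the smallest-integer solution (first nonzero entry positive) gives (3, -4, 2).

(3, -4, 2)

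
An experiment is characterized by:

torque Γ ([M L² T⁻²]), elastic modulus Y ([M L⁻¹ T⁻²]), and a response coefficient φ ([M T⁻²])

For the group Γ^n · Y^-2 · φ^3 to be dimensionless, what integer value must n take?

Balance the M exponent: (1)·n from Γ, plus −2·(1) + 3·(1) = 1 from the rest, must sum to zero.
n + 1 = 0, so n = -1.

-1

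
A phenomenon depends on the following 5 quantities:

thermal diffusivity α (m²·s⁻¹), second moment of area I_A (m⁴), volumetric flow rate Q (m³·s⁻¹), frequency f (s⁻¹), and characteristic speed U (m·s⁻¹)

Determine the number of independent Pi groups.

There are 5 variables and 2 base dimensions (L, T).
The dimension matrix has rank 2.
Independent dimensionless groups: 5 − 2 = 3.

3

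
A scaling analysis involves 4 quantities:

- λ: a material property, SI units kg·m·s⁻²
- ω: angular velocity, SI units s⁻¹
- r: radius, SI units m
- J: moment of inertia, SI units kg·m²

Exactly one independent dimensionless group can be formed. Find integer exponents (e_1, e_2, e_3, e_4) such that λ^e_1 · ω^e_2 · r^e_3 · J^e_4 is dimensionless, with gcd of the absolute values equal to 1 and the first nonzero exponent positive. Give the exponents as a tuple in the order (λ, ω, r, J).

(1, -2, 1, -1)

M: e_1·(1) + e_2·(0) + e_3·(0) + e_4·(1) = 0
L: e_1·(1) + e_2·(0) + e_3·(1) + e_4·(2) = 0
T: e_1·(-2) + e_2·(-1) + e_3·(0) + e_4·(0) = 0
Solving this homogeneous linear system for the smallest-integer solution (first nonzero entry positive) gives (1, -2, 1, -1).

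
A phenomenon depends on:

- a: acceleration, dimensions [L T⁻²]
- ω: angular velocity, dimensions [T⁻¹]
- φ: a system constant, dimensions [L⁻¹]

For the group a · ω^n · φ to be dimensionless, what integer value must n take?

Balance the T exponent: (-1)·n from ω, plus (-2) + (0) = -2 from the rest, must sum to zero.
−n − 2 = 0, so n = -2.

-2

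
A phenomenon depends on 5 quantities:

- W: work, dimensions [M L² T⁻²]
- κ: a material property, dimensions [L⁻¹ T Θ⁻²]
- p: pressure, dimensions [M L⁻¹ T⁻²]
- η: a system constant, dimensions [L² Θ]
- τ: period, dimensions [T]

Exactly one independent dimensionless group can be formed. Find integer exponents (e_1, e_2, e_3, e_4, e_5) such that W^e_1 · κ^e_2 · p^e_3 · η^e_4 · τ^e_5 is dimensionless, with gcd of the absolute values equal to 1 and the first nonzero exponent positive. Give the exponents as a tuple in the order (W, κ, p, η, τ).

M: e_1·(1) + e_2·(0) + e_3·(1) + e_4·(0) + e_5·(0) = 0
L: e_1·(2) + e_2·(-1) + e_3·(-1) + e_4·(2) + e_5·(0) = 0
T: e_1·(-2) + e_2·(1) + e_3·(-2) + e_4·(0) + e_5·(1) = 0
Θ: e_1·(0) + e_2·(-2) + e_3·(0) + e_4·(1) + e_5·(0) = 0
Solving this homogeneous linear system for the smallest-integer solution (first nonzero entry positive) gives (1, -1, -1, -2, 1).

(1, -1, -1, -2, 1)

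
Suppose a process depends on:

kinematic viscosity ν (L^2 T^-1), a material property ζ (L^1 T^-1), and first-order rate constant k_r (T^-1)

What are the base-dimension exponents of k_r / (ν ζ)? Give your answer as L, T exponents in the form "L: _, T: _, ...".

L: -3, T: 1

Collect each base-dimension exponent across the product:
  L: −(2) − (1) + (0) = -3
  T: −(-1) − (-1) + (-1) = 1
So the dimensions are [L⁻³ T].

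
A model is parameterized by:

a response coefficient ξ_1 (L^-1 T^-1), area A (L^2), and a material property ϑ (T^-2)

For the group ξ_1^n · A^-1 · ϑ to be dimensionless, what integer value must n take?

-2

Balance the L exponent: (-1)·n from ξ_1, plus −(2) + (0) = -2 from the rest, must sum to zero.
−n − 2 = 0, so n = -2.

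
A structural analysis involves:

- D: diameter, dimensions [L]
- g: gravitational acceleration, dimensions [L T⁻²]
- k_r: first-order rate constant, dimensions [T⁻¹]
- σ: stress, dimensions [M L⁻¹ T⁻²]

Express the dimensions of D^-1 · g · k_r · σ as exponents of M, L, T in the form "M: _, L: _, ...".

Collect each base-dimension exponent across the product:
  M: −(0) + (0) + (0) + (1) = 1
  L: −(1) + (1) + (0) + (-1) = -1
  T: −(0) + (-2) + (-1) + (-2) = -5
So the dimensions are [M L⁻¹ T⁻⁵].

M: 1, L: -1, T: -5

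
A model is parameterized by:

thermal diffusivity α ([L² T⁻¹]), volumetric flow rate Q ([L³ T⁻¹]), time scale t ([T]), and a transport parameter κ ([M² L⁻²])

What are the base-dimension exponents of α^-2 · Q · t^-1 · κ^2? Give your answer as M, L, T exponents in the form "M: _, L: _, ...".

Collect each base-dimension exponent across the product:
  M: −2·(0) + (0) − (0) + 2·(2) = 4
  L: −2·(2) + (3) − (0) + 2·(-2) = -5
  T: −2·(-1) + (-1) − (1) + 2·(0) = 0
So the dimensions are [M⁴ L⁻⁵].

M: 4, L: -5, T: 0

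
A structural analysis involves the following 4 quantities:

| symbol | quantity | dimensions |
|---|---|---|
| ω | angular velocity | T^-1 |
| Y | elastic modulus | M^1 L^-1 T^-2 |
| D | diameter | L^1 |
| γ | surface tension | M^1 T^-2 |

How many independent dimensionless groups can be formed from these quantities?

There are 4 variables and 3 base dimensions (M, L, T).
The dimension matrix has rank 3.
Independent dimensionless groups: 4 − 3 = 1.

1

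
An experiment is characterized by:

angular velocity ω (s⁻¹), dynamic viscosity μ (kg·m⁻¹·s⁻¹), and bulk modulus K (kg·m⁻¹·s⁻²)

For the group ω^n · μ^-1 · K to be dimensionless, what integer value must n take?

-1

Balance the T exponent: (-1)·n from ω, plus −(-1) + (-2) = -1 from the rest, must sum to zero.
−n − 1 = 0, so n = -1.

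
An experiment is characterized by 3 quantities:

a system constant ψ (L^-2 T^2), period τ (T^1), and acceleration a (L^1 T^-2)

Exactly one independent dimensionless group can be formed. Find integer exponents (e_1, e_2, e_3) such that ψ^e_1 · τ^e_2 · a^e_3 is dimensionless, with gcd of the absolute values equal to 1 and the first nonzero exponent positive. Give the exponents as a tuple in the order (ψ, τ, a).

L: e_1·(-2) + e_2·(0) + e_3·(1) = 0
T: e_1·(2) + e_2·(1) + e_3·(-2) = 0
Solving this homogeneous linear system for the smallest-integer solution (first nonzero entry positive) gives (1, 2, 2).

(1, 2, 2)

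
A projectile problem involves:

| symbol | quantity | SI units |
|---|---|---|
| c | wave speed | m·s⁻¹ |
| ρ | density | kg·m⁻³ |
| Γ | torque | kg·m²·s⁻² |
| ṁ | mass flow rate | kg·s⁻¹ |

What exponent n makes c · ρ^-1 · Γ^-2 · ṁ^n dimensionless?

3

Balance the M exponent: (1)·n from ṁ, plus (0) − (1) − 2·(1) = -3 from the rest, must sum to zero.
n − 3 = 0, so n = 3.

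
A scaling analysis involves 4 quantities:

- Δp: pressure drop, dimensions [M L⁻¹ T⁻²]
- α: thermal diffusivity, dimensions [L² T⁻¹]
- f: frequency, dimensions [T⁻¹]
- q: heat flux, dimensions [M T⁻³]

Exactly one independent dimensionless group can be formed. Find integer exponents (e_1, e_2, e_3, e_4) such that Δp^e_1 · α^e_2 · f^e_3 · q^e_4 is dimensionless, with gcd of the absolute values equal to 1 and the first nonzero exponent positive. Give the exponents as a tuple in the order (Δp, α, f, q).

M: e_1·(1) + e_2·(0) + e_3·(0) + e_4·(1) = 0
L: e_1·(-1) + e_2·(2) + e_3·(0) + e_4·(0) = 0
T: e_1·(-2) + e_2·(-1) + e_3·(-1) + e_4·(-3) = 0
Solving this homogeneous linear system for the smallest-integer solution (first nonzero entry positive) gives (2, 1, 1, -2).

(2, 1, 1, -2)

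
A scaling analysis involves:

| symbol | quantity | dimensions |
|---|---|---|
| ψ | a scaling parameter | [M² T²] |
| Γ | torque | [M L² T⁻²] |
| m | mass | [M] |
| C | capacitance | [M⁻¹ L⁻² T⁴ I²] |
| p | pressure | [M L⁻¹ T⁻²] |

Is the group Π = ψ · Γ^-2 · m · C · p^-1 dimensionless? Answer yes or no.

Sum the exponent of each base dimension across the product:
  M: [ψ]_M − 2·[Γ]_M + [m]_M + [C]_M − [p]_M = (2) − 2·(1) + (1) + (-1) − (1) = -1
  L: [ψ]_L − 2·[Γ]_L + [m]_L + [C]_L − [p]_L = (0) − 2·(2) + (0) + (-2) − (-1) = -5
  T: [ψ]_T − 2·[Γ]_T + [m]_T + [C]_T − [p]_T = (2) − 2·(-2) + (0) + (4) − (-2) = 12
  I: [ψ]_I − 2·[Γ]_I + [m]_I + [C]_I − [p]_I = (0) − 2·(0) + (0) + (2) − (0) = 2
Net dimensions [M⁻¹ L⁻⁵ T¹² I²] ≠ [1] — not dimensionless.

no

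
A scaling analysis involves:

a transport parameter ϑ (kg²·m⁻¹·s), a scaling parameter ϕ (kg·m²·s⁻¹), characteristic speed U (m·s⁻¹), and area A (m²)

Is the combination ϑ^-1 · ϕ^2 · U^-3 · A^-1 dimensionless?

yes

Sum the exponent of each base dimension across the product:
  M: −[ϑ]_M + 2·[ϕ]_M − 3·[U]_M − [A]_M = −(2) + 2·(1) − 3·(0) − (0) = 0
  L: −[ϑ]_L + 2·[ϕ]_L − 3·[U]_L − [A]_L = −(-1) + 2·(2) − 3·(1) − (2) = 0
  T: −[ϑ]_T + 2·[ϕ]_T − 3·[U]_T − [A]_T = −(1) + 2·(-1) − 3·(-1) − (0) = 0
All base exponents vanish — dimensionless.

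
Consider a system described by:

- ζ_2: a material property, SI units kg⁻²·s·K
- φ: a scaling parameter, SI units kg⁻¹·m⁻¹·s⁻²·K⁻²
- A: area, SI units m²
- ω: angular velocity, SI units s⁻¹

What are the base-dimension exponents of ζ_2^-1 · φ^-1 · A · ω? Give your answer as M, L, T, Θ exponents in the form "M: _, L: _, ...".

Collect each base-dimension exponent across the product:
  M: −(-2) − (-1) + (0) + (0) = 3
  L: −(0) − (-1) + (2) + (0) = 3
  T: −(1) − (-2) + (0) + (-1) = 0
  Θ: −(1) − (-2) + (0) + (0) = 1
So the dimensions are [M³ L³ Θ].

M: 3, L: 3, T: 0, Θ: 1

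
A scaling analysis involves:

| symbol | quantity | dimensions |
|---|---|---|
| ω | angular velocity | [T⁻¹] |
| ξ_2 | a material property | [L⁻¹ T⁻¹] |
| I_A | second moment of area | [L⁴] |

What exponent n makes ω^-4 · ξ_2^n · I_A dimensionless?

Balance the L exponent: (-1)·n from ξ_2, plus −4·(0) + (4) = 4 from the rest, must sum to zero.
−n + 4 = 0, so n = 4.

4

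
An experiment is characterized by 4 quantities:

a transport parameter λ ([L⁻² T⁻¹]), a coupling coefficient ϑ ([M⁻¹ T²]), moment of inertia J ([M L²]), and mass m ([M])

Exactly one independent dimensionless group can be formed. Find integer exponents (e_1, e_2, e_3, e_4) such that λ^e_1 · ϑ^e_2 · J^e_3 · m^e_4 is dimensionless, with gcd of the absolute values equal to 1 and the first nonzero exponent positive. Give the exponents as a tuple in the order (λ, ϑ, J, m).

(2, 1, 2, -1)

M: e_1·(0) + e_2·(-1) + e_3·(1) + e_4·(1) = 0
L: e_1·(-2) + e_2·(0) + e_3·(2) + e_4·(0) = 0
T: e_1·(-1) + e_2·(2) + e_3·(0) + e_4·(0) = 0
Solving this homogeneous linear system for the smallest-integer solution (first nonzero entry positive) gives (2, 1, 2, -1).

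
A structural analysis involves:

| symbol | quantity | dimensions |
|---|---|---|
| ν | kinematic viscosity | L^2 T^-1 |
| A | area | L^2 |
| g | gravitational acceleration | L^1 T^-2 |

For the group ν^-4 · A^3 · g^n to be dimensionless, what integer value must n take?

2

Balance the L exponent: (1)·n from g, plus −4·(2) + 3·(2) = -2 from the rest, must sum to zero.
n − 2 = 0, so n = 2.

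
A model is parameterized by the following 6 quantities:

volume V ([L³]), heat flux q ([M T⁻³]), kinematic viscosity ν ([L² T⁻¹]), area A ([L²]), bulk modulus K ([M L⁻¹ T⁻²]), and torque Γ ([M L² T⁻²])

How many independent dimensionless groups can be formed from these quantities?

3

There are 6 variables and 3 base dimensions (M, L, T).
The dimension matrix has rank 3.
Independent dimensionless groups: 6 − 3 = 3.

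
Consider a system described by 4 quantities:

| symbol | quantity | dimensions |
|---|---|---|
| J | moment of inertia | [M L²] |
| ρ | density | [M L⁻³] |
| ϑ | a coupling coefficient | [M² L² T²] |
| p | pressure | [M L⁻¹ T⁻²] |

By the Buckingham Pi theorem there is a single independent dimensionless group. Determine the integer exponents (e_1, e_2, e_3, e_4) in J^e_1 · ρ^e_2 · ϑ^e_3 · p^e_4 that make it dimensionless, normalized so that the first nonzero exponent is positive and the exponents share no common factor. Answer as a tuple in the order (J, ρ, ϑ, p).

(2, 1, -1, -1)

M: e_1·(1) + e_2·(1) + e_3·(2) + e_4·(1) = 0
L: e_1·(2) + e_2·(-3) + e_3·(2) + e_4·(-1) = 0
T: e_1·(0) + e_2·(0) + e_3·(2) + e_4·(-2) = 0
Solving this homogeneous linear system for the smallest-integer solution (first nonzero entry positive) gives (2, 1, -1, -1).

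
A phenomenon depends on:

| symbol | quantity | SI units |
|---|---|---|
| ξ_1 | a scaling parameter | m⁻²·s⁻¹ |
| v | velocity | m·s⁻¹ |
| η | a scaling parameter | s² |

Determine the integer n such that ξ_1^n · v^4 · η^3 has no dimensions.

Balance the L exponent: (-2)·n from ξ_1, plus 4·(1) + 3·(0) = 4 from the rest, must sum to zero.
-2n + 4 = 0, so n = 2.

2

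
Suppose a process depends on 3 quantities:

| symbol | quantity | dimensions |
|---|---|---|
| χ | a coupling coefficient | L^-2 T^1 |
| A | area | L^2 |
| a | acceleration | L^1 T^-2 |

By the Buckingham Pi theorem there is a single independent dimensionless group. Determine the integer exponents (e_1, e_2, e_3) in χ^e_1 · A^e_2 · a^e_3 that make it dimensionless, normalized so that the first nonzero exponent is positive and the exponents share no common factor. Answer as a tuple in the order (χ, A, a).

L: e_1·(-2) + e_2·(2) + e_3·(1) = 0
T: e_1·(1) + e_2·(0) + e_3·(-2) = 0
Solving this homogeneous linear system for the smallest-integer solution (first nonzero entry positive) gives (4, 3, 2).

(4, 3, 2)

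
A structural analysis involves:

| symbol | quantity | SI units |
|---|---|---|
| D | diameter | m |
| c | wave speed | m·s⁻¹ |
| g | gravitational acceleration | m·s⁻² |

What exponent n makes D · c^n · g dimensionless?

Balance the L exponent: (1)·n from c, plus (1) + (1) = 2 from the rest, must sum to zero.
n + 2 = 0, so n = -2.

-2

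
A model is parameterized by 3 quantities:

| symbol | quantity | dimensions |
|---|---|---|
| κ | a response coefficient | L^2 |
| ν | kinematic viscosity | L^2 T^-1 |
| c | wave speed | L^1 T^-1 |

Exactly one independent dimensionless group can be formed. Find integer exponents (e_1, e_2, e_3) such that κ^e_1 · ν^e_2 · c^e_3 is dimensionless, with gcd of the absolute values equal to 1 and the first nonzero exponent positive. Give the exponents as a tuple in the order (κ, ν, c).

(1, -2, 2)

L: e_1·(2) + e_2·(2) + e_3·(1) = 0
T: e_1·(0) + e_2·(-1) + e_3·(-1) = 0
Solving this homogeneous linear system for the smallest-integer solution (first nonzero entry positive) gives (1, -2, 2).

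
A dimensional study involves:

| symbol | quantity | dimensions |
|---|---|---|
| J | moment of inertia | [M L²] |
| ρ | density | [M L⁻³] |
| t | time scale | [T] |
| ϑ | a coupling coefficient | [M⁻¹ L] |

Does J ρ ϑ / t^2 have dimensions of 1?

Sum the exponent of each base dimension across the product:
  M: [J]_M + [ρ]_M − 2·[t]_M + [ϑ]_M = (1) + (1) − 2·(0) + (-1) = 1
  L: [J]_L + [ρ]_L − 2·[t]_L + [ϑ]_L = (2) + (-3) − 2·(0) + (1) = 0
  T: [J]_T + [ρ]_T − 2·[t]_T + [ϑ]_T = (0) + (0) − 2·(1) + (0) = -2
Net dimensions [M T⁻²] ≠ [1] — not dimensionless.

no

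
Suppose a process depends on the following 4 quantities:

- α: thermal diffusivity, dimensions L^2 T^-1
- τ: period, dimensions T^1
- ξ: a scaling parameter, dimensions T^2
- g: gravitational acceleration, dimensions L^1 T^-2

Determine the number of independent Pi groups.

2

There are 4 variables and 2 base dimensions (L, T).
The dimension matrix has rank 2.
Independent dimensionless groups: 4 − 2 = 2.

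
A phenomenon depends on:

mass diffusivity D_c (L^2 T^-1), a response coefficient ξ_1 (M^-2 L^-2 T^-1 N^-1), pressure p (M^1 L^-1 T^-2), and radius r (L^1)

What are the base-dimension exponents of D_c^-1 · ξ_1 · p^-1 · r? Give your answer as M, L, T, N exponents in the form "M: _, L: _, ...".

M: -3, L: -2, T: 2, N: -1

Collect each base-dimension exponent across the product:
  M: −(0) + (-2) − (1) + (0) = -3
  L: −(2) + (-2) − (-1) + (1) = -2
  T: −(-1) + (-1) − (-2) + (0) = 2
  N: −(0) + (-1) − (0) + (0) = -1
So the dimensions are [M⁻³ L⁻² T² N⁻¹].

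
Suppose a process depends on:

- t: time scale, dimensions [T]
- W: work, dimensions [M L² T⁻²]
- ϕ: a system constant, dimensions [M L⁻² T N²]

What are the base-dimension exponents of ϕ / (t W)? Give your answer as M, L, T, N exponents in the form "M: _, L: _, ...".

Collect each base-dimension exponent across the product:
  M: −(0) − (1) + (1) = 0
  L: −(0) − (2) + (-2) = -4
  T: −(1) − (-2) + (1) = 2
  N: −(0) − (0) + (2) = 2
So the dimensions are [L⁻⁴ T² N²].

M: 0, L: -4, T: 2, N: 2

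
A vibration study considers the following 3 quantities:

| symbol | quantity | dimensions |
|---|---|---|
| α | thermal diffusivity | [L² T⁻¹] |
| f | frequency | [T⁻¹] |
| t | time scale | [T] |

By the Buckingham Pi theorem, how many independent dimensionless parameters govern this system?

There are 3 variables and 2 base dimensions (L, T).
The dimension matrix has rank 2.
Independent dimensionless groups: 3 − 2 = 1.

1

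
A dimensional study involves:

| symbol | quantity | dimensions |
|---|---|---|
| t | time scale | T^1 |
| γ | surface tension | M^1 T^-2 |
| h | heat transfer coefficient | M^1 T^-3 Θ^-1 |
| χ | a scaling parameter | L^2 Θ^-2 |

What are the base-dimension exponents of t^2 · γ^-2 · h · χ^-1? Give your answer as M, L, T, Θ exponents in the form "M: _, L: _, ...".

Collect each base-dimension exponent across the product:
  M: 2·(0) − 2·(1) + (1) − (0) = -1
  L: 2·(0) − 2·(0) + (0) − (2) = -2
  T: 2·(1) − 2·(-2) + (-3) − (0) = 3
  Θ: 2·(0) − 2·(0) + (-1) − (-2) = 1
So the dimensions are [M⁻¹ L⁻² T³ Θ].

M: -1, L: -2, T: 3, Θ: 1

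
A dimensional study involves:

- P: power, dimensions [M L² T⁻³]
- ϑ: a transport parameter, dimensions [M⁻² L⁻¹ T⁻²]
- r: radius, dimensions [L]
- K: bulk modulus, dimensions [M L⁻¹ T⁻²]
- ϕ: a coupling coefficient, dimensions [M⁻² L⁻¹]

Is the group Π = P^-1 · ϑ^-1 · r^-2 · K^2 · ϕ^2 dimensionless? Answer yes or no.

no

Sum the exponent of each base dimension across the product:
  M: −[P]_M − [ϑ]_M − 2·[r]_M + 2·[K]_M + 2·[ϕ]_M = −(1) − (-2) − 2·(0) + 2·(1) + 2·(-2) = -1
  L: −[P]_L − [ϑ]_L − 2·[r]_L + 2·[K]_L + 2·[ϕ]_L = −(2) − (-1) − 2·(1) + 2·(-1) + 2·(-1) = -7
  T: −[P]_T − [ϑ]_T − 2·[r]_T + 2·[K]_T + 2·[ϕ]_T = −(-3) − (-2) − 2·(0) + 2·(-2) + 2·(0) = 1
Net dimensions [M⁻¹ L⁻⁷ T] ≠ [1] — not dimensionless.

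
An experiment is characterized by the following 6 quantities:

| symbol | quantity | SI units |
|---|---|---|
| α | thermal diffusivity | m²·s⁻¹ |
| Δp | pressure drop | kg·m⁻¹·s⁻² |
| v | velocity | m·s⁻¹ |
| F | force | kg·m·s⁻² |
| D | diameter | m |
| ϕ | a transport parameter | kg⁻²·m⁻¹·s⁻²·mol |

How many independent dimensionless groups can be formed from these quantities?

2

There are 6 variables and 4 base dimensions (M, L, T, N).
The dimension matrix has rank 4.
Independent dimensionless groups: 6 − 4 = 2.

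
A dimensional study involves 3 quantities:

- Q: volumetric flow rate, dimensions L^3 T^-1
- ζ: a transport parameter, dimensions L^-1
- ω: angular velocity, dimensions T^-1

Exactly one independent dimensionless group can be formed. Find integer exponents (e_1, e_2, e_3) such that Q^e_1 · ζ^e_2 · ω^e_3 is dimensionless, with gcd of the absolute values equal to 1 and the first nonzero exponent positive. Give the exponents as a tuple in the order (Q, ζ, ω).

(1, 3, -1)

L: e_1·(3) + e_2·(-1) + e_3·(0) = 0
T: e_1·(-1) + e_2·(0) + e_3·(-1) = 0
Solving this homogeneous linear system for the smallest-integer solution (first nonzero entry positive) gives (1, 3, -1).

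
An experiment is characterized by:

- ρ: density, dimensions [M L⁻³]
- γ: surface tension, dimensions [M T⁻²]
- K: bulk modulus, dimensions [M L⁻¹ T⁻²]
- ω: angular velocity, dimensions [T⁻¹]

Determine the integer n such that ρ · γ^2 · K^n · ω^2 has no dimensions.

Balance the M exponent: (1)·n from K, plus (1) + 2·(1) + 2·(0) = 3 from the rest, must sum to zero.
n + 3 = 0, so n = -3.

-3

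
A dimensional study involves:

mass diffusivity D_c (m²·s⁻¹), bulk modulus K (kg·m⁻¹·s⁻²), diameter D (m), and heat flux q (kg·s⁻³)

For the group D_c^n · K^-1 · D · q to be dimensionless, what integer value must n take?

-1

Balance the L exponent: (2)·n from D_c, plus −(-1) + (1) + (0) = 2 from the rest, must sum to zero.
2n + 2 = 0, so n = -1.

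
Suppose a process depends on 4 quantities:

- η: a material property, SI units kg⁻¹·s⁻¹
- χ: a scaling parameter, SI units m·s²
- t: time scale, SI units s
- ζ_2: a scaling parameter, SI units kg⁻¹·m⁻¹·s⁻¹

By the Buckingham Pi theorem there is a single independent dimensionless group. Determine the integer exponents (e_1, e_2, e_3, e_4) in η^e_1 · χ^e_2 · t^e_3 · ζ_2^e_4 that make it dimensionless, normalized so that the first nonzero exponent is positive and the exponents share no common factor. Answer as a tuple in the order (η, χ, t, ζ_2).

M: e_1·(-1) + e_2·(0) + e_3·(0) + e_4·(-1) = 0
L: e_1·(0) + e_2·(1) + e_3·(0) + e_4·(-1) = 0
T: e_1·(-1) + e_2·(2) + e_3·(1) + e_4·(-1) = 0
Solving this homogeneous linear system for the smallest-integer solution (first nonzero entry positive) gives (1, -1, 2, -1).

(1, -1, 2, -1)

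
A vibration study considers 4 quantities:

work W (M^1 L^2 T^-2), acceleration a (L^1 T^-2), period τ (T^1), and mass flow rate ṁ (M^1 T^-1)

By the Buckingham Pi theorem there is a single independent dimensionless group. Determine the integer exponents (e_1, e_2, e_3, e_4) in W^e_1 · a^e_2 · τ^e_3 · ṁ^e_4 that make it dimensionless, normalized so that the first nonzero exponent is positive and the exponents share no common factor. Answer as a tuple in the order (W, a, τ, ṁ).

M: e_1·(1) + e_2·(0) + e_3·(0) + e_4·(1) = 0
L: e_1·(2) + e_2·(1) + e_3·(0) + e_4·(0) = 0
T: e_1·(-2) + e_2·(-2) + e_3·(1) + e_4·(-1) = 0
Solving this homogeneous linear system for the smallest-integer solution (first nonzero entry positive) gives (1, -2, -3, -1).

(1, -2, -3, -1)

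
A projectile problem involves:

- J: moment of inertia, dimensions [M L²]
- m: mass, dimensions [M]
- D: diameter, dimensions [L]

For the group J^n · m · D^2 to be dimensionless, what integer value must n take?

Balance the M exponent: (1)·n from J, plus (1) + 2·(0) = 1 from the rest, must sum to zero.
n + 1 = 0, so n = -1.

-1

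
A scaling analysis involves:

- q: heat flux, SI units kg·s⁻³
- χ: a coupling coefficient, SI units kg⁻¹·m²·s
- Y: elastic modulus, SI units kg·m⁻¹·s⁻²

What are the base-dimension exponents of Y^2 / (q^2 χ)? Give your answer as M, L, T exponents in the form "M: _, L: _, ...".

M: 1, L: -4, T: 1

Collect each base-dimension exponent across the product:
  M: −2·(1) − (-1) + 2·(1) = 1
  L: −2·(0) − (2) + 2·(-1) = -4
  T: −2·(-3) − (1) + 2·(-2) = 1
So the dimensions are [M L⁻⁴ T].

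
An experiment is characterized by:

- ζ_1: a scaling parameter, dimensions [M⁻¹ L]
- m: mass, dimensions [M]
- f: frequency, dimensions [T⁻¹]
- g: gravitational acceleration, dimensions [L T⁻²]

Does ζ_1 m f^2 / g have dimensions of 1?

Sum the exponent of each base dimension across the product:
  M: [ζ_1]_M + [m]_M + 2·[f]_M − [g]_M = (-1) + (1) + 2·(0) − (0) = 0
  L: [ζ_1]_L + [m]_L + 2·[f]_L − [g]_L = (1) + (0) + 2·(0) − (1) = 0
  T: [ζ_1]_T + [m]_T + 2·[f]_T − [g]_T = (0) + (0) + 2·(-1) − (-2) = 0
All base exponents vanish — dimensionless.

yes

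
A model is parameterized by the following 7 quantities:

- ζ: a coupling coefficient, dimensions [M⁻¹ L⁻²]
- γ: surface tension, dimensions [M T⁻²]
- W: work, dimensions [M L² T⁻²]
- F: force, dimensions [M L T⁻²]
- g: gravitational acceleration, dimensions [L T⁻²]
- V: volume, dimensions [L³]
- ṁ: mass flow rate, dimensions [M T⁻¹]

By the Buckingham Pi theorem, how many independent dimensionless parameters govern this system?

There are 7 variables and 3 base dimensions (M, L, T).
The dimension matrix has rank 3.
Independent dimensionless groups: 7 − 3 = 4.

4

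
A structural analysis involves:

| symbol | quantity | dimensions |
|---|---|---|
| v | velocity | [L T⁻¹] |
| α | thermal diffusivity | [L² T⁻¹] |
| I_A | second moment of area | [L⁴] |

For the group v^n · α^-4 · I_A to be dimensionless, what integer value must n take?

4

Balance the L exponent: (1)·n from v, plus −4·(2) + (4) = -4 from the rest, must sum to zero.
n − 4 = 0, so n = 4.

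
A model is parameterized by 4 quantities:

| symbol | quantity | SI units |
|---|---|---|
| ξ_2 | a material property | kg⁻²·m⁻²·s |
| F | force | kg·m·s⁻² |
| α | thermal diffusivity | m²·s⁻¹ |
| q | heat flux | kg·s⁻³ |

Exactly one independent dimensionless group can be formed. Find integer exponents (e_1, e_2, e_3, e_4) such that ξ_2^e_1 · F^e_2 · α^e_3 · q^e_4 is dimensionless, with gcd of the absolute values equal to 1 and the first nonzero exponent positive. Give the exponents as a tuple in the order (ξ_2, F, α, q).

M: e_1·(-2) + e_2·(1) + e_3·(0) + e_4·(1) = 0
L: e_1·(-2) + e_2·(1) + e_3·(2) + e_4·(0) = 0
T: e_1·(1) + e_2·(-2) + e_3·(-1) + e_4·(-3) = 0
Solving this homogeneous linear system for the smallest-integer solution (first nonzero entry positive) gives (1, 4, -1, -2).

(1, 4, -1, -2)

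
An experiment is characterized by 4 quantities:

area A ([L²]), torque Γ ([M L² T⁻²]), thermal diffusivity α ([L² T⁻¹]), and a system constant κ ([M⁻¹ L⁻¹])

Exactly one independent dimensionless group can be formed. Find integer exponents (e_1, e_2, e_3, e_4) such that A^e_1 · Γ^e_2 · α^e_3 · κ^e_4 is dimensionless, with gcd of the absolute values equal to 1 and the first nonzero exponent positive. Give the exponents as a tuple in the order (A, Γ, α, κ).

(3, 2, -4, 2)

M: e_1·(0) + e_2·(1) + e_3·(0) + e_4·(-1) = 0
L: e_1·(2) + e_2·(2) + e_3·(2) + e_4·(-1) = 0
T: e_1·(0) + e_2·(-2) + e_3·(-1) + e_4·(0) = 0
Solving this homogeneous linear system for the smallest-integer solution (first nonzero entry positive) gives (3, 2, -4, 2).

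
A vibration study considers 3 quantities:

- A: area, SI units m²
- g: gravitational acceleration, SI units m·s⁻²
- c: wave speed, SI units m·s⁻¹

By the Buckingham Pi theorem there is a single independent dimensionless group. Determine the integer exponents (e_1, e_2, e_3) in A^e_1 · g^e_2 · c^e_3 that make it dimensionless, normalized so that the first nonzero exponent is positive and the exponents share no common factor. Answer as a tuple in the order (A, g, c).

L: e_1·(2) + e_2·(1) + e_3·(1) = 0
T: e_1·(0) + e_2·(-2) + e_3·(-1) = 0
Solving this homogeneous linear system for the smallest-integer solution (first nonzero entry positive) gives (1, 2, -4).

(1, 2, -4)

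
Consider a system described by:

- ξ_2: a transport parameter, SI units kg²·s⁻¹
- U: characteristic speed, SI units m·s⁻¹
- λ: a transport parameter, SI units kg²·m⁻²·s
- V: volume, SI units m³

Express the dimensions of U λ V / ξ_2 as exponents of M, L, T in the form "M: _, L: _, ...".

Collect each base-dimension exponent across the product:
  M: −(2) + (0) + (2) + (0) = 0
  L: −(0) + (1) + (-2) + (3) = 2
  T: −(-1) + (-1) + (1) + (0) = 1
So the dimensions are [L² T].

M: 0, L: 2, T: 1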